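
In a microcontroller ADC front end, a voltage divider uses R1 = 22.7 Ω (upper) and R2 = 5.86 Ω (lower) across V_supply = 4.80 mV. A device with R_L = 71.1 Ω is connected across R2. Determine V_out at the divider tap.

R2 ‖ R_L = (5.86 × 71.1)/(5.86 + 71.1) = 5.414 Ω.
Voltage divider with the loaded lower leg: V_out = 4.80 × 5.414/(22.7 + 5.414) = 4.80 × 0.1926 = 0.9243 mV.
(Unloaded it would be 0.985 mV; the load pulls it down.)

V_out ≈ 0.924 mV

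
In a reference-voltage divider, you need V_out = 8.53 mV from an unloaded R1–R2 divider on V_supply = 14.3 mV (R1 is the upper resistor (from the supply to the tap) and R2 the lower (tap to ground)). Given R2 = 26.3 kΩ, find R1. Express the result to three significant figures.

R1 ≈ 17.8 kΩ

Required fraction k = V_out/V_supply = 0.5965.
R1 = R2·(1/k − 1) = 26.3 × 0.6764 = 17.79 kΩ.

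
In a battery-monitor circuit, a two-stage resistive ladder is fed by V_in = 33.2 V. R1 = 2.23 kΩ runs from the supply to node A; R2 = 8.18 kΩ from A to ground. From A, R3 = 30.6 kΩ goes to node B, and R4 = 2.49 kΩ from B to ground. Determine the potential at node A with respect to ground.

V_A ≈ 24.8 V

Looking into the second stage from A: R3 + R4 = 33.09 kΩ appears in parallel with R2.
Effective lower resistance at A: R2 ‖ 33.09 = 6.559 kΩ.
So V_A = 33.2 × 0.7463 = 24.78 V.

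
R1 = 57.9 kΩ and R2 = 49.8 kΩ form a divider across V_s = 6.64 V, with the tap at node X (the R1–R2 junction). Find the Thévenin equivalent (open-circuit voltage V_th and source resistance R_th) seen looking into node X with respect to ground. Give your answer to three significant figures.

V_th ≈ 3.07 V, R_th ≈ 26.8 kΩ

Open-circuit (no load on X): V_th = V_s · R2/(R1 + R2) = 6.64 × 49.8/(57.90 + 49.8) = 3.070 V.
Zeroing V_s shorts the top of R1 to ground, so R_th = R1 ‖ R2 = 26.77 kΩ.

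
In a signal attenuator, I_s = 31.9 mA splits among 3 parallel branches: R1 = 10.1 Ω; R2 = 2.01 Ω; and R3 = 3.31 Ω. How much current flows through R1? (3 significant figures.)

Total conductance ΣG = 1/10.1 + 1/2.01 + 1/3.31 = 0.8986 (units of 1/Ω).
By the current-divider rule, I = I_s · G_k/ΣG = 31.9 × 0.1102 = 3.515 mA.

I ≈ 3.51 mA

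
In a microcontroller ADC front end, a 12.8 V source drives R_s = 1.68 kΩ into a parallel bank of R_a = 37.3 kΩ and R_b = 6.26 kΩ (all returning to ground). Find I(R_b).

I ≈ 1.56 mA

Combine the parallel branches: R_p = (1/37.3 + 1/6.26)⁻¹ = 5.360 kΩ.
V_A by voltage divider: V_A = 12.8 × 5.360/(1.68 + 5.360) = 9.746 V.
Branch current I = V_A/R_b = 9.746/6.26 = 1.557 mA.
(Check via current divider: I_total = 1.818 mA; share G_k/ΣG = 0.8563 → same result.)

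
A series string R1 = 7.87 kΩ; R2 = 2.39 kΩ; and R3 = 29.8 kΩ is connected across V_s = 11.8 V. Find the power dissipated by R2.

ΣR = 40.06 kΩ → I = 11.8/40.06 = 0.2946 mA.
V(R2) = I·R = 0.7040 V; P = V·I = 0.7040 × 0.2946 = 0.2074 mW.

P ≈ 0.207 mW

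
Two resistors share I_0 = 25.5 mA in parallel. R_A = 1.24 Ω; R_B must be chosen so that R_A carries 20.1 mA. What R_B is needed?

The fraction through R_A equals R_B/(R_A+R_B).
20.1/25.5 = R_B/(R_A + R_B) → R_B = R_A · (0.7882)/(1 − 0.7882) = 1.24 × 3.722 = 4.616 Ω.

R_B ≈ 4.62 Ω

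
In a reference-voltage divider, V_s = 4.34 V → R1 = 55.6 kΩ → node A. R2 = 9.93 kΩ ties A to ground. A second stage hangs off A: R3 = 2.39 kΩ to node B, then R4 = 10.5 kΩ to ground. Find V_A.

The second stage (R3 + R4 = 12.89 kΩ) loads node A in parallel with R2.
R2 ‖ (R3+R4) = 5.609 kΩ.
V_A = 4.34 × 5.609/(55.6 + 5.609) = 0.3977 V.

V_A ≈ 0.398 V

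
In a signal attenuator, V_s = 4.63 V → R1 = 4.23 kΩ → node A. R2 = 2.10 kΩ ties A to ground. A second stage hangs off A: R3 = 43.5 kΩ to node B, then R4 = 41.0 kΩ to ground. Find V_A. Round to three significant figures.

V_A ≈ 1.51 V

Node A sees R2 in parallel with the series input of stage 2, R3 + R4 = 84.50 kΩ.
Effective lower resistance at A: R2 ‖ 84.50 = 2.049 kΩ.
First divider: V_A = V_s · 2.049/(4.23 + 2.049) = 1.511 V.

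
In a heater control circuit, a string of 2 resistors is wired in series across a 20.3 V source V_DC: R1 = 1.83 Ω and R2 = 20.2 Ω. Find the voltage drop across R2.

ΣR = 1.83 + 20.2 = 22.03 Ω.
By the voltage-divider rule, V = 20.3 × 20.20/22.03 = 18.61 V.

V ≈ 18.6 V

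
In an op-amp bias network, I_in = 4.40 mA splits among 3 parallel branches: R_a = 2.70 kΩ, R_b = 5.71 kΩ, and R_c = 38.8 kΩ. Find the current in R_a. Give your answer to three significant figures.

ΣG = 1/2.70 + 1/5.71 + 1/38.8 = 0.5713.
R_a takes the fraction G_k/ΣG = 0.3704/0.5713 = 0.6483, so I = 4.40 × 0.6483 = 2.853 mA.

I ≈ 2.85 mA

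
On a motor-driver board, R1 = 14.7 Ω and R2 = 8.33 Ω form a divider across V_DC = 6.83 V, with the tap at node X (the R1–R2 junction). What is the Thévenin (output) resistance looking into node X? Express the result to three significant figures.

R_th ≈ 5.32 Ω

Looking into X with the source shorted: R_th = R1·R2/(R1+R2) = 14.70 × 8.33/23.03 = 5.317 Ω.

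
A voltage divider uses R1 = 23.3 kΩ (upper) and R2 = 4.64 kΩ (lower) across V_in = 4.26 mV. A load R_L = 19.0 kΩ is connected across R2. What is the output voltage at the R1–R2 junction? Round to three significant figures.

The load sits in parallel with R2, giving an effective lower resistance R2' = R2·R_L/(R2+R_L) = 3.729 kΩ.
Then V_out = V_in · R2'/(R1 + R2') = 4.26 × 3.729/27.03 = 0.5878 mV.

V_out ≈ 0.588 mV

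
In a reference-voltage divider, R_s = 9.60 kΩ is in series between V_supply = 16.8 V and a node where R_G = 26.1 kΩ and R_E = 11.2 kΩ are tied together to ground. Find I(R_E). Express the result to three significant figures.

Combine the parallel branches: R_p = (1/26.1 + 1/11.2)⁻¹ = 7.837 kΩ.
Node voltage V_A = V_supply · R_p/(R_s + R_p) = 16.8 × 0.4494 = 7.551 V.
Branch current I = V_A/R_E = 7.551/11.2 = 0.6742 mA.

I ≈ 0.674 mA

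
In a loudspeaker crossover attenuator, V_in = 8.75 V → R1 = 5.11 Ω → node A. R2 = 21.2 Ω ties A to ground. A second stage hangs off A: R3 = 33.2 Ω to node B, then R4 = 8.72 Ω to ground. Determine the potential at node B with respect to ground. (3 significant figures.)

V_B ≈ 1.34 V

The second stage (R3 + R4 = 41.92 Ω) loads node A in parallel with R2.
R2 ‖ (R3+R4) = 14.08 Ω.
First divider: V_A = V_in · 14.08/(5.11 + 14.08) = 6.420 V.
V_B = V_A × 0.2080 = 1.335 V.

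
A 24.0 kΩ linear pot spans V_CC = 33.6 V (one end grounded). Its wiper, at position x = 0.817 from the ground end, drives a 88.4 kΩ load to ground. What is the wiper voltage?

Split the track: R_lower = x·R_p = 19.61 kΩ, R_upper = (1−x)·R_p = 4.392 kΩ.
Lower segment in parallel with the load: 19.61 ‖ 88.4 = 16.05 kΩ.
V_out = 33.6 × 16.05/(4.392 + 16.05) = 26.38 V.

V_out ≈ 26.4 V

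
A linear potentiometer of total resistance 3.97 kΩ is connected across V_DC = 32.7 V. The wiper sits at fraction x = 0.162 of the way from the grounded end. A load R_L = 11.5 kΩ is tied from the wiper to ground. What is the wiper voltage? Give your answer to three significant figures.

V_out ≈ 5.06 V

The pot divides into 3.327 kΩ above the wiper and 0.6431 kΩ below.
R_L loads the lower segment: effective lower R = 0.6091 kΩ.
Loaded-divider output: V_out = 32.7 × 0.1547 = 5.060 V.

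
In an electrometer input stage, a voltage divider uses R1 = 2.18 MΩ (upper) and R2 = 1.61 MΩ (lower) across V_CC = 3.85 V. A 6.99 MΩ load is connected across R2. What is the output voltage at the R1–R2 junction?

The load sits in parallel with R2, giving an effective lower resistance R2' = R2·R_L/(R2+R_L) = 1.309 MΩ.
Voltage divider with the loaded lower leg: V_out = 3.85 × 1.309/(2.18 + 1.309) = 3.85 × 0.3751 = 1.444 V.

V_out ≈ 1.44 V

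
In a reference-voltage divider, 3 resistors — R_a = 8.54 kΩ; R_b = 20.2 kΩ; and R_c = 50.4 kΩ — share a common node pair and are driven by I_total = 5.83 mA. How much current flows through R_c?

I ≈ 0.620 mA

Total conductance ΣG = 1/8.54 + 1/20.2 + 1/50.4 = 0.1864 (units of 1/kΩ).
Current divider: I(R_c) = I_total · G_k/ΣG = 5.83 × (0.01984/0.1864) = 5.83 × 0.1064 = 0.6204 mA.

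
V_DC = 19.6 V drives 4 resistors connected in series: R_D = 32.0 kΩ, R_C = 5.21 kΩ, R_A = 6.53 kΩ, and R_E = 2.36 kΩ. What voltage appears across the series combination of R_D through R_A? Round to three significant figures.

Total series resistance ΣR = 32.0 + 5.21 + 6.53 + 2.36 = 46.10 kΩ.
R_{R_D..R_A} = 32.0 + 5.21 + 6.53 = 43.74 kΩ.
V = V_DC · R/ΣR = 19.6 × 0.9488 = 18.60 V.

V ≈ 18.6 V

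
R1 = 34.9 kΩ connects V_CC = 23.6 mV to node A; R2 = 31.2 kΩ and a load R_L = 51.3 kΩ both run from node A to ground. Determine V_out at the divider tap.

V_out ≈ 8.43 mV

First combine the lower leg with the load: R2 ‖ R_L = 19.40 kΩ.
Then V_out = V_CC · R2'/(R1 + R2') = 23.6 × 19.40/54.30 = 8.432 mV.
(Unloaded it would be 11.1 mV; the load pulls it down.)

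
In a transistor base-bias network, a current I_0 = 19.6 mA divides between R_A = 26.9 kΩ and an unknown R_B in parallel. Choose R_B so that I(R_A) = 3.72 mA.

R_B ≈ 6.30 kΩ

The fraction through R_A equals R_B/(R_A+R_B).
3.72/19.6 = R_B/(R_A + R_B) → R_B = R_A · (0.1898)/(1 − 0.1898) = 26.9 × 0.2343 = 6.302 kΩ.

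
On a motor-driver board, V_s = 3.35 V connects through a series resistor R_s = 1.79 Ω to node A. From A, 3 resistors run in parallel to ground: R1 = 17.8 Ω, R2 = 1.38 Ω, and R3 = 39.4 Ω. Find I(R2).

Parallel bank: R_p = 1/(1/17.8 + 1/1.38 + 1/39.4) = 1.240 Ω.
V_A = 3.35 × 1.240/3.030 = 1.371 V.
I(R2) = V_A / R2 = 1.371/1.38 = 0.9936 A.

I ≈ 0.994 A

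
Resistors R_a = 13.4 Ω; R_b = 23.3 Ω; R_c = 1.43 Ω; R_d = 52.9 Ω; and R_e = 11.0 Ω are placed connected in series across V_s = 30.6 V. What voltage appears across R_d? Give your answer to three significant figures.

V ≈ 15.9 V

ΣR = 13.4 + 23.3 + 1.43 + 52.9 + 11.0 = 102.0 Ω.
By the voltage-divider rule, V = 30.6 × 52.90/102.0 = 15.87 V.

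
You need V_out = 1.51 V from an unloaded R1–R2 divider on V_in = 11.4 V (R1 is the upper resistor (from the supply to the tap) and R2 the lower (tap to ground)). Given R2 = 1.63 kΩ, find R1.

Required fraction k = V_out/V_in = 0.1325.
R1 = R2·(1/k − 1) = 1.63 × 6.550 = 10.68 kΩ.

R1 ≈ 10.7 kΩ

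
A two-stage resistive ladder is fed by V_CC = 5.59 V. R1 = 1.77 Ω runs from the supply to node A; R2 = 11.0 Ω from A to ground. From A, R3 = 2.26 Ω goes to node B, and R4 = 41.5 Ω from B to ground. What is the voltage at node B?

V_B ≈ 4.41 V

Looking into the second stage from A: R3 + R4 = 43.76 Ω appears in parallel with R2.
Effective lower resistance at A: R2 ‖ 43.76 = 8.790 Ω.
So V_A = 5.59 × 0.8324 = 4.653 V.
Stage 2 is unloaded, so V_B = V_A · R4/(R3+R4) = 4.653 × 41.5/43.76 = 4.413 V.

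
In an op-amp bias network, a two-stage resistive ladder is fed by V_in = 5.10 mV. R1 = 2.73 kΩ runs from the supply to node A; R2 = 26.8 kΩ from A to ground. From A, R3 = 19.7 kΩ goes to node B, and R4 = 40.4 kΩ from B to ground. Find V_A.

Node A sees R2 in parallel with the series input of stage 2, R3 + R4 = 60.10 kΩ.
Effective lower resistance at A: R2 ‖ 60.10 = 18.53 kΩ.
So V_A = 5.10 × 0.8716 = 4.445 mV.

V_A ≈ 4.45 mV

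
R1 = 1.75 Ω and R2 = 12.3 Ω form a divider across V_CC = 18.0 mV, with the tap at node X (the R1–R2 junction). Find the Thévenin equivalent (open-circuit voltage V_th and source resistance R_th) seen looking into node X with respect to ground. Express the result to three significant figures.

V_th ≈ 15.8 mV, R_th ≈ 1.53 Ω

With X open, the divider is unloaded: V_th = 18.0 × 12.3/14.05 = 15.76 mV.
With V_CC suppressed (replaced by a short), R_th = R1 ‖ R2 = (1.750 × 12.3)/(1.750 + 12.3) = 1.532 Ω.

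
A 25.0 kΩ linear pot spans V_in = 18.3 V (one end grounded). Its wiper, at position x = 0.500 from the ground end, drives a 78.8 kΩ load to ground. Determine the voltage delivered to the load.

Split the track: R_lower = x·R_p = 12.50 kΩ, R_upper = (1−x)·R_p = 12.50 kΩ.
R_L loads the lower segment: effective lower R = 10.79 kΩ.
Loaded-divider output: V_out = 18.3 × 0.4633 = 8.478 V.

V_out ≈ 8.48 V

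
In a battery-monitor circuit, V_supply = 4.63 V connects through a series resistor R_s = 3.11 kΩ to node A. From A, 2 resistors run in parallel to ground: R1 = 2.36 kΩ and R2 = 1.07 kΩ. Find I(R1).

Parallel bank: R_p = 1/(1/2.36 + 1/1.07) = 0.7362 kΩ.
V_A = 4.63 × 0.7362/3.846 = 0.8862 V.
I(R1) = V_A / R1 = 0.8862/2.36 = 0.3755 mA.
(Equivalently: I_total = 1.204 mA, then current-divider fraction G_k/ΣG = 0.3120.)

I ≈ 0.376 mA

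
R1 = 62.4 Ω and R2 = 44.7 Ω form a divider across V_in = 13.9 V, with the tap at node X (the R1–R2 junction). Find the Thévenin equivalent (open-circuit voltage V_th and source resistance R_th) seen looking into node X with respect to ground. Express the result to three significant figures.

With X open, the divider is unloaded: V_th = 13.9 × 44.7/107.1 = 5.801 V.
Looking into X with the source shorted: R_th = R1·R2/(R1+R2) = 62.40 × 44.7/107.1 = 26.04 Ω.

V_th ≈ 5.80 V, R_th ≈ 26.0 Ω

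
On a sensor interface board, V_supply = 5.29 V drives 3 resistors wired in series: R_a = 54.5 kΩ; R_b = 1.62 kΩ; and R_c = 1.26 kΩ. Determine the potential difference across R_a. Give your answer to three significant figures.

V ≈ 5.02 V

ΣR = 54.5 + 1.62 + 1.26 = 57.38 kΩ.
Voltage divider: V = V_supply · (54.50 / 57.38) = 5.29 × 0.9498 = 5.024 V.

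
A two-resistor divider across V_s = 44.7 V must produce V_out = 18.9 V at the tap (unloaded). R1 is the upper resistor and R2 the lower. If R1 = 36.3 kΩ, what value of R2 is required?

V_out/V_s = R2/(R1+R2) = 0.4228.
So R2 = R1 · V_out/(V_s − V_out) = 36.3 × 18.9/(44.7 − 18.9) = 36.3 × 0.7326 = 26.59 kΩ.

R2 ≈ 26.6 kΩ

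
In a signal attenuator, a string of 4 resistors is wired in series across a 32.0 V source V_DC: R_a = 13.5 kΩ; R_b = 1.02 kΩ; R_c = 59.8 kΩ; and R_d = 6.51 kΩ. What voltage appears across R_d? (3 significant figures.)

V ≈ 2.58 V

Total series resistance ΣR = 13.5 + 1.02 + 59.8 + 6.51 = 80.83 kΩ.
V = V_DC · R/ΣR = 32.0 × 0.08054 = 2.577 V.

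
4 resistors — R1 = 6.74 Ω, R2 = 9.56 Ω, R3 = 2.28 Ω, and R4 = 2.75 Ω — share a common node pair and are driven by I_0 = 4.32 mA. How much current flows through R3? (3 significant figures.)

Total conductance ΣG = 1/6.74 + 1/9.56 + 1/2.28 + 1/2.75 = 1.055 (units of 1/Ω).
By the current-divider rule, I = I_0 · G_k/ΣG = 4.32 × 0.4157 = 1.796 mA.

I ≈ 1.80 mA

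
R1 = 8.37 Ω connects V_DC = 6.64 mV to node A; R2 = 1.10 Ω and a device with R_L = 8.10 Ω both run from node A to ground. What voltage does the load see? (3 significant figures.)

V_out ≈ 0.689 mV

The load sits in parallel with R2, giving an effective lower resistance R2' = R2·R_L/(R2+R_L) = 0.9685 Ω.
Now apply the divider: V_out = 6.64 × 0.1037 = 0.6886 mV.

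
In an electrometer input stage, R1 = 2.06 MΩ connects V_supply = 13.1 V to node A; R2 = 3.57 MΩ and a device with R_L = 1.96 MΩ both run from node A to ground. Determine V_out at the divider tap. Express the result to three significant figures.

The load sits in parallel with R2, giving an effective lower resistance R2' = R2·R_L/(R2+R_L) = 1.265 MΩ.
Now apply the divider: V_out = 13.1 × 0.3805 = 4.985 V.

V_out ≈ 4.98 V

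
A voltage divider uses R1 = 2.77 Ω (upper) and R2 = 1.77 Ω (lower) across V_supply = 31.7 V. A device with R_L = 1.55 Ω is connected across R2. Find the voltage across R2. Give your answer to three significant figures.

V_out ≈ 7.28 V

First combine the lower leg with the load: R2 ‖ R_L = 0.8264 Ω.
Then V_out = V_supply · R2'/(R1 + R2') = 31.7 × 0.8264/3.596 = 7.284 V.
(Unloaded it would be 12.4 V; the load pulls it down.)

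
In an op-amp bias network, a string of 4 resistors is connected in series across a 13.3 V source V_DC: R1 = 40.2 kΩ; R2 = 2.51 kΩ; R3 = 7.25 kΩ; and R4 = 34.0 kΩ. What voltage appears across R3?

V ≈ 1.15 V

ΣR = 40.2 + 2.51 + 7.25 + 34.0 = 83.96 kΩ.
V = V_DC · R/ΣR = 13.3 × 0.08635 = 1.148 V.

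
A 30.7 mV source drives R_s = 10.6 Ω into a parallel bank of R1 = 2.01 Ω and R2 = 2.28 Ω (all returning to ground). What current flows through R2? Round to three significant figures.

I ≈ 1.23 mA

Parallel bank: R_p = 1/(1/2.01 + 1/2.28) = 1.068 Ω.
V_A = 30.7 × 1.068/11.67 = 2.811 mV.
I(R2) = V_A / R2 = 2.811/2.28 = 1.233 mA.
(Check via current divider: I_total = 2.631 mA; share G_k/ΣG = 0.4685 → same result.)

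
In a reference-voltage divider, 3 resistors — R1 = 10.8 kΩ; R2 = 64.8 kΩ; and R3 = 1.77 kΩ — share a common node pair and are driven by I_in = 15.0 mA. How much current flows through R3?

ΣG = 1/10.8 + 1/64.8 + 1/1.77 = 0.6730.
By the current-divider rule, I = I_in · G_k/ΣG = 15.0 × 0.8395 = 12.59 mA.

I ≈ 12.6 mA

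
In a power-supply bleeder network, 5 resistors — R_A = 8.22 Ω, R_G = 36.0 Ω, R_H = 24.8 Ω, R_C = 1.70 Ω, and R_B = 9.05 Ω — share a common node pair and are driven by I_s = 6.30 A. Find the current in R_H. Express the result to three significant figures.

I ≈ 0.286 A

Conductances: ΣG = 1/8.22 + 1/36.0 + 1/24.8 + 1/1.70 + 1/9.05 = 0.8885 (1/Ω).
R_H takes the fraction G_k/ΣG = 0.04032/0.8885 = 0.04538, so I = 6.30 × 0.04538 = 0.2859 A.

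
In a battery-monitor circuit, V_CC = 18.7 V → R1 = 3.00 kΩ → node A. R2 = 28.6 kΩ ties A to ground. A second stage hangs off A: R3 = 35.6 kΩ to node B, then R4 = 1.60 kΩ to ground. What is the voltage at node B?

V_B ≈ 0.678 V

Looking into the second stage from A: R3 + R4 = 37.20 kΩ appears in parallel with R2.
Effective lower resistance at A: R2 ‖ 37.20 = 16.17 kΩ.
First divider: V_A = V_CC · 16.17/(3.00 + 16.17) = 15.77 V.
Stage 2 is unloaded, so V_B = V_A · R4/(R3+R4) = 15.77 × 1.60/37.20 = 0.6784 V.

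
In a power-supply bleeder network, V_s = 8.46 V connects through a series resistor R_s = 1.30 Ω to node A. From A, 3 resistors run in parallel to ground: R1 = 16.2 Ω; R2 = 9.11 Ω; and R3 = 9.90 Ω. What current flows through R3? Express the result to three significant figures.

I ≈ 0.631 A

Equivalent of the parallel group: R_p = 3.670 Ω.
V_A = 8.46 × 3.670/4.970 = 6.247 V.
Branch current I = V_A/R3 = 6.247/9.90 = 0.6310 A.
(Equivalently: I_total = 1.702 A, then current-divider fraction G_k/ΣG = 0.3707.)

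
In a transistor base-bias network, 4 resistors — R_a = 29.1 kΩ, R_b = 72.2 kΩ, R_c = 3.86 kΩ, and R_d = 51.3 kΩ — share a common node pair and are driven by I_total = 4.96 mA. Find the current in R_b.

I ≈ 0.210 mA

ΣG = 1/29.1 + 1/72.2 + 1/3.86 + 1/51.3 = 0.3268.
R_b takes the fraction G_k/ΣG = 0.01385/0.3268 = 0.04239, so I = 4.96 × 0.04239 = 0.2102 mA.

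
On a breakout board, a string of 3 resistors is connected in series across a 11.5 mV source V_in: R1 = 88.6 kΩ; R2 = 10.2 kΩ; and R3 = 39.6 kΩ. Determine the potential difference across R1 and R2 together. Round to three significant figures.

V ≈ 8.21 mV

ΣR = 88.6 + 10.2 + 39.6 = 138.4 kΩ.
R_{R1..R2} = 88.6 + 10.2 = 98.80 kΩ.
V = V_in · R/ΣR = 11.5 × 0.7139 = 8.210 mV.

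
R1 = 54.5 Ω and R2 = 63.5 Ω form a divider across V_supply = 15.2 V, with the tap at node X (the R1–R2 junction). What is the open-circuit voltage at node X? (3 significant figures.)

V_th ≈ 8.18 V

Open-circuit (no load on X): V_th = V_supply · R2/(R1 + R2) = 15.2 × 63.5/(54.50 + 63.5) = 8.180 V.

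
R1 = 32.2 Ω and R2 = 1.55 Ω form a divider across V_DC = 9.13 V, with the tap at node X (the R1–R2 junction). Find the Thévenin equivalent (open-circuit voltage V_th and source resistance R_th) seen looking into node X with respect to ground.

V_th ≈ 0.419 V, R_th ≈ 1.48 Ω

With X open, the divider is unloaded: V_th = 9.13 × 1.55/33.75 = 0.4193 V.
With V_DC suppressed (replaced by a short), R_th = R1 ‖ R2 = (32.20 × 1.55)/(32.20 + 1.55) = 1.479 Ω.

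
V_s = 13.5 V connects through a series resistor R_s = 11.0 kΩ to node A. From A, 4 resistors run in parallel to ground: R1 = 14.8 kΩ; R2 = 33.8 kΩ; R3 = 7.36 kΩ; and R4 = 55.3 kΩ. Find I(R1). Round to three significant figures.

Parallel bank: R_p = 1/(1/14.8 + 1/33.8 + 1/7.36 + 1/55.3) = 3.982 kΩ.
Node voltage V_A = V_s · R_p/(R_s + R_p) = 13.5 × 0.2658 = 3.588 V.
I(R1) = V_A / R1 = 3.588/14.8 = 0.2425 mA.
(Check via current divider: I_total = 0.9011 mA; share G_k/ΣG = 0.2691 → same result.)

I ≈ 0.242 mA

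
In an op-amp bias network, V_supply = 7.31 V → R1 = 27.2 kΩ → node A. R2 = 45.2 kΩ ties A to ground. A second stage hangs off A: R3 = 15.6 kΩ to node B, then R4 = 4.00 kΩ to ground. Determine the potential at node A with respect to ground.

Node A sees R2 in parallel with the series input of stage 2, R3 + R4 = 19.60 kΩ.
R2 ‖ (R3+R4) = 13.67 kΩ.
V_A = 7.31 × 13.67/(27.2 + 13.67) = 2.445 V.

V_A ≈ 2.45 V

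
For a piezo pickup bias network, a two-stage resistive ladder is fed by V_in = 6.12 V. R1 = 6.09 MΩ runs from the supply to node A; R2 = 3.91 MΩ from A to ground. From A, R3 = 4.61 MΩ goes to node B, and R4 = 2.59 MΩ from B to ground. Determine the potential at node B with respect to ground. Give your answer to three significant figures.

V_B ≈ 0.647 V

The second stage (R3 + R4 = 7.200 MΩ) loads node A in parallel with R2.
Effective lower resistance at A: R2 ‖ 7.200 = 2.534 MΩ.
So V_A = 6.12 × 0.2938 = 1.798 V.
V_B = V_A × 0.3597 = 0.6469 V.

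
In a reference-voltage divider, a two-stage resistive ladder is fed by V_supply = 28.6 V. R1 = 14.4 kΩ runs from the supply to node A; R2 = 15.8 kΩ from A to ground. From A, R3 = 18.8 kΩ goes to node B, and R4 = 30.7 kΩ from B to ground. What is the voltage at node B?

Looking into the second stage from A: R3 + R4 = 49.50 kΩ appears in parallel with R2.
R2 ‖ (R3+R4) = 11.98 kΩ.
First divider: V_A = V_supply · 11.98/(14.4 + 11.98) = 12.99 V.
Then the unloaded second divider: V_B = V_A × R4/(R3+R4) = 12.99 × 0.6202 = 8.054 V.

V_B ≈ 8.05 V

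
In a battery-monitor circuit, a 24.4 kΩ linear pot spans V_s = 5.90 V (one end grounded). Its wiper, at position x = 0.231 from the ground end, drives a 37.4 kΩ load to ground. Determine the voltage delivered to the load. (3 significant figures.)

V_out ≈ 1.22 V

Split the track: R_lower = x·R_p = 5.636 kΩ, R_upper = (1−x)·R_p = 18.76 kΩ.
(x·R_p) ‖ R_L = 4.898 kΩ.
Then V_out = V_s · 4.898/(18.76 + 4.898) = 1.221 V.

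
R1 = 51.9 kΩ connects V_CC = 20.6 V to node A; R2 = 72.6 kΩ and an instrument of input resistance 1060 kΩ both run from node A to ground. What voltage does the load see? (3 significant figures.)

V_out ≈ 11.7 V

The load sits in parallel with R2, giving an effective lower resistance R2' = R2·R_L/(R2+R_L) = 67.95 kΩ.
Voltage divider with the loaded lower leg: V_out = 20.6 × 67.95/(51.9 + 67.95) = 20.6 × 0.5669 = 11.68 V.
(Unloaded it would be 12.0 V; the load pulls it down.)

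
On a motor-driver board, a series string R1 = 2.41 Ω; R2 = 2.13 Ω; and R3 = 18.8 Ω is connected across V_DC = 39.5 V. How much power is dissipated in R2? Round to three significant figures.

P ≈ 6.10 W

ΣR = 23.34 Ω → I = 39.5/23.34 = 1.692 A.
P = I²R = 2.864 × 2.13 = 6.101 W.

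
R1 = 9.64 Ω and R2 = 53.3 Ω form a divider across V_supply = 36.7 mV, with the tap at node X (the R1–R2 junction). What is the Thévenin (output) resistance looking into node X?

Looking into X with the source shorted: R_th = R1·R2/(R1+R2) = 9.640 × 53.3/62.94 = 8.164 Ω.

R_th ≈ 8.16 Ω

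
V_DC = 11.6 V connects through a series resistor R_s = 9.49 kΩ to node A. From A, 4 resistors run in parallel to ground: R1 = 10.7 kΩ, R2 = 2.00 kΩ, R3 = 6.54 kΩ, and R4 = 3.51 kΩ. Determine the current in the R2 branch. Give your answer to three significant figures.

Equivalent of the parallel group: R_p = 0.9697 kΩ.
V_A by voltage divider: V_A = 11.6 × 0.9697/(9.49 + 0.9697) = 1.075 V.
Branch current I = V_A/R2 = 1.075/2.00 = 0.5377 mA.

I ≈ 0.538 mA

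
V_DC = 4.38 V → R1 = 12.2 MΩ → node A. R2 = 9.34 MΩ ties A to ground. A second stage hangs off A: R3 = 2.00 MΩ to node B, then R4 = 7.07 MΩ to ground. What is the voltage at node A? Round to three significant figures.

Node A sees R2 in parallel with the series input of stage 2, R3 + R4 = 9.070 MΩ.
R2 ‖ (R3+R4) = 4.602 MΩ.
V_A = 4.38 × 4.602/(12.2 + 4.602) = 1.200 V.

V_A ≈ 1.20 V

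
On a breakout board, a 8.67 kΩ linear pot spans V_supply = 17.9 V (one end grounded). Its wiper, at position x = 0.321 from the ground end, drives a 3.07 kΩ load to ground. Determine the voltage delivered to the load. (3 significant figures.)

Split the track: R_lower = x·R_p = 2.783 kΩ, R_upper = (1−x)·R_p = 5.887 kΩ.
(x·R_p) ‖ R_L = 1.460 kΩ.
Then V_out = V_supply · 1.460/(5.887 + 1.460) = 3.557 V.

V_out ≈ 3.56 V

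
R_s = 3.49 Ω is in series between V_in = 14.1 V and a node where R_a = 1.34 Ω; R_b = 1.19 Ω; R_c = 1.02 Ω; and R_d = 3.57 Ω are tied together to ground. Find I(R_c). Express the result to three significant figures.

I ≈ 1.26 A

Parallel bank: R_p = 1/(1/1.34 + 1/1.19 + 1/1.02 + 1/3.57) = 0.3512 Ω.
Node voltage V_A = V_in · R_p/(R_s + R_p) = 14.1 × 0.09144 = 1.289 V.
I(R_c) = V_A / R_c = 1.289/1.02 = 1.264 A.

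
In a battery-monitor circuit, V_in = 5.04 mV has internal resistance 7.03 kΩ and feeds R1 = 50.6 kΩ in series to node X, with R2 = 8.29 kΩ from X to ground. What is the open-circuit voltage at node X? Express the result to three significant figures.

V_th ≈ 0.634 mV

R1' = 7.03 + 50.6 = 57.63 kΩ (source resistance + R1).
With X open, the divider is unloaded: V_th = 5.04 × 8.29/65.92 = 0.6338 mV.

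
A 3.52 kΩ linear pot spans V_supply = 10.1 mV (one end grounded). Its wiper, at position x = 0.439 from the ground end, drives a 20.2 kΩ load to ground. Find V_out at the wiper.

The pot divides into 1.975 kΩ above the wiper and 1.545 kΩ below.
R_L loads the lower segment: effective lower R = 1.435 kΩ.
Loaded-divider output: V_out = 10.1 × 0.4209 = 4.251 mV.

V_out ≈ 4.25 mV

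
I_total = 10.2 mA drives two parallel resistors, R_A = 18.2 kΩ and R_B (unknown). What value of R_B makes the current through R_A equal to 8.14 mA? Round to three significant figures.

In a two-way split, I_A/I_total = R_B/(R_A + R_B).
With f = 0.7980, R_B = R_A · f/(1−f) = 18.2 × 3.951 = 71.92 kΩ.

R_B ≈ 71.9 kΩ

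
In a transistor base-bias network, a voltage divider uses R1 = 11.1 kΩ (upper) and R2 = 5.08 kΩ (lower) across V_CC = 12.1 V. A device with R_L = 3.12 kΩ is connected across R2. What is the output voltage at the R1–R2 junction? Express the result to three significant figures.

V_out ≈ 1.79 V

First combine the lower leg with the load: R2 ‖ R_L = 1.933 kΩ.
Then V_out = V_CC · R2'/(R1 + R2') = 12.1 × 1.933/13.03 = 1.795 V.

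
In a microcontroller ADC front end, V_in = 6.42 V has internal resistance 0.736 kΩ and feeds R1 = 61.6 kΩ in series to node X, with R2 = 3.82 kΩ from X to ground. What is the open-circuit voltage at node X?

R1' = 0.736 + 61.6 = 62.34 kΩ (source resistance + R1).
Open-circuit (no load on X): V_th = V_in · R2/(R1' + R2) = 6.42 × 3.82/(62.34 + 3.82) = 0.3707 V.

V_th ≈ 0.371 V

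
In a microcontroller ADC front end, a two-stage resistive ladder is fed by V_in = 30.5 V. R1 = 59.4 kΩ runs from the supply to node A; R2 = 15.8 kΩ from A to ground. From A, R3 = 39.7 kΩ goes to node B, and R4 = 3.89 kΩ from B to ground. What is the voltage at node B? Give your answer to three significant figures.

V_B ≈ 0.445 V

Looking into the second stage from A: R3 + R4 = 43.59 kΩ appears in parallel with R2.
R2 ‖ (R3+R4) = 11.60 kΩ.
So V_A = 30.5 × 0.1633 = 4.982 V.
V_B = V_A × 0.08924 = 0.4446 V.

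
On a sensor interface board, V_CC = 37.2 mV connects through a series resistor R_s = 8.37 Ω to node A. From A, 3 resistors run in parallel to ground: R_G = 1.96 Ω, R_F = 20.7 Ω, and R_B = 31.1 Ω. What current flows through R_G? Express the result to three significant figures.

I ≈ 3.19 mA

Combine the parallel branches: R_p = (1/1.96 + 1/20.7 + 1/31.1)⁻¹ = 1.693 Ω.
V_A by voltage divider: V_A = 37.2 × 1.693/(8.37 + 1.693) = 6.259 mV.
I(R_G) = V_A / R_G = 6.259/1.96 = 3.193 mA.
(Check via current divider: I_total = 3.697 mA; share G_k/ΣG = 0.8638 → same result.)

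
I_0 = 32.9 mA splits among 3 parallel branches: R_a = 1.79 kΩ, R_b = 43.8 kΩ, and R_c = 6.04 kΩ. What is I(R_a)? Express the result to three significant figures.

I ≈ 24.6 mA

Total conductance ΣG = 1/1.79 + 1/43.8 + 1/6.04 = 0.7471 (units of 1/kΩ).
Current divider: I(R_a) = I_0 · G_k/ΣG = 32.9 × (0.5587/0.7471) = 32.9 × 0.7478 = 24.60 mA.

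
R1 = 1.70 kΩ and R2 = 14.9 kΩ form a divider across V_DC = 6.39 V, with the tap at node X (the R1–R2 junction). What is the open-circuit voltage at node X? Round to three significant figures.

V_th ≈ 5.74 V

With X open, the divider is unloaded: V_th = 6.39 × 14.9/16.60 = 5.736 V.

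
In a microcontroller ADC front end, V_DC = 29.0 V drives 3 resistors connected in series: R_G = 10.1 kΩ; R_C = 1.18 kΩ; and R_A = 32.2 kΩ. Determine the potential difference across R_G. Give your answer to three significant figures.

Total series resistance ΣR = 10.1 + 1.18 + 32.2 = 43.48 kΩ.
Voltage divider: V = V_DC · (10.10 / 43.48) = 29.0 × 0.2323 = 6.736 V.

V ≈ 6.74 V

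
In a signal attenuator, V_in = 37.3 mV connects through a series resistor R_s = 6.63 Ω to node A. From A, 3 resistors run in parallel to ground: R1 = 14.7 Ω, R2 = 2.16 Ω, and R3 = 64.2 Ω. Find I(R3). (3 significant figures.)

I ≈ 0.126 mA

Equivalent of the parallel group: R_p = 1.830 Ω.
Node voltage V_A = V_in · R_p/(R_s + R_p) = 37.3 × 0.2163 = 8.067 mV.
I(R3) = V_A / R3 = 8.067/64.2 = 0.1257 mA.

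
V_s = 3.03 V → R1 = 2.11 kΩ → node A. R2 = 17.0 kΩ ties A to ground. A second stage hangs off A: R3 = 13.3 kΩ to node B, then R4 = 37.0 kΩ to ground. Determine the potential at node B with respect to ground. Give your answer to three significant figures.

Looking into the second stage from A: R3 + R4 = 50.30 kΩ appears in parallel with R2.
R2 ‖ (R3+R4) = 12.71 kΩ.
V_A = 3.03 × 12.71/(2.11 + 12.71) = 2.598 V.
Stage 2 is unloaded, so V_B = V_A · R4/(R3+R4) = 2.598 × 37.0/50.30 = 1.911 V.

V_B ≈ 1.91 V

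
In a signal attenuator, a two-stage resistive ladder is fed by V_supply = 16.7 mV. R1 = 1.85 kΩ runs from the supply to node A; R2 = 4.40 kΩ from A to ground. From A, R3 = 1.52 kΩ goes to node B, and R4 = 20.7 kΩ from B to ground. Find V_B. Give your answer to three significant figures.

Looking into the second stage from A: R3 + R4 = 22.22 kΩ appears in parallel with R2.
R2 ‖ (R3+R4) = 3.673 kΩ.
V_A = 16.7 × 3.673/(1.85 + 3.673) = 11.11 mV.
Stage 2 is unloaded, so V_B = V_A · R4/(R3+R4) = 11.11 × 20.7/22.22 = 10.35 mV.

V_B ≈ 10.3 mV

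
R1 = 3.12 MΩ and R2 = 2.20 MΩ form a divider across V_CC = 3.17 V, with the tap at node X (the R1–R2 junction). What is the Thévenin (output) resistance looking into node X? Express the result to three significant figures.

Zeroing V_CC shorts the top of R1 to ground, so R_th = R1 ‖ R2 = 1.290 MΩ.

R_th ≈ 1.29 MΩ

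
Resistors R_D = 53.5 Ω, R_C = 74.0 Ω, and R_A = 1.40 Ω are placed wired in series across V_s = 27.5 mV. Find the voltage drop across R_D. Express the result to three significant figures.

Total series resistance ΣR = 53.5 + 74.0 + 1.40 = 128.9 Ω.
Voltage divider: V = V_s · (53.50 / 128.9) = 27.5 × 0.4151 = 11.41 mV.

V ≈ 11.4 mV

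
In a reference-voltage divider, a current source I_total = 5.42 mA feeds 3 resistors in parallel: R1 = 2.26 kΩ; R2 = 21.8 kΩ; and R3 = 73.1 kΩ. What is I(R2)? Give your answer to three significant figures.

I ≈ 0.495 mA

Conductances: ΣG = 1/2.26 + 1/21.8 + 1/73.1 = 0.5020 (1/kΩ).
R2 takes the fraction G_k/ΣG = 0.04587/0.5020 = 0.09137, so I = 5.42 × 0.09137 = 0.4952 mA.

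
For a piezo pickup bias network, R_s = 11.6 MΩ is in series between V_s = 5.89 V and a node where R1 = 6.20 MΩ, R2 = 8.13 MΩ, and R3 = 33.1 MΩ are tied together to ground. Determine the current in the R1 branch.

I ≈ 0.204 µA

Equivalent of the parallel group: R_p = 3.180 MΩ.
V_A = 5.89 × 3.180/14.78 = 1.267 V.
I(R1) = V_A / R1 = 1.267/6.20 = 0.2044 µA.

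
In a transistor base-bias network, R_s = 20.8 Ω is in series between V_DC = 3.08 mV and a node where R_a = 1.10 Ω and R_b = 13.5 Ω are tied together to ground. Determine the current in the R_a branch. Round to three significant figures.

Combine the parallel branches: R_p = (1/1.10 + 1/13.5)⁻¹ = 1.017 Ω.
V_A by voltage divider: V_A = 3.08 × 1.017/(20.8 + 1.017) = 0.1436 mV.
I(R_a) = V_A / R_a = 0.1436/1.10 = 0.1305 mA.

I ≈ 0.131 mA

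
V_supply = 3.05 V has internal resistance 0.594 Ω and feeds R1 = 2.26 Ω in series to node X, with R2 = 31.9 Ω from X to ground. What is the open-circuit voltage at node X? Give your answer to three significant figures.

V_th ≈ 2.80 V

R1' = 0.594 + 2.26 = 2.854 Ω (source resistance + R1).
With X open, the divider is unloaded: V_th = 3.05 × 31.9/34.75 = 2.800 V.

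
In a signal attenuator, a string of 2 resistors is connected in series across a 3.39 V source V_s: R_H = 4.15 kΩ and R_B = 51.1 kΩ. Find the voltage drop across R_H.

Series total: ΣR = 4.15 + 51.1 = 55.25 kΩ.
By the voltage-divider rule, V = 3.39 × 4.150/55.25 = 0.2546 V.

V ≈ 0.255 V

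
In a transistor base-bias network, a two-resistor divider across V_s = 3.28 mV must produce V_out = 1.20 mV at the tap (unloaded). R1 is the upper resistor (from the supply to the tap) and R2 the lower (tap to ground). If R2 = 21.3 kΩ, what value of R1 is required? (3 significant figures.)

Required fraction k = V_out/V_s = 0.3659.
R1 = R2·(1/k − 1) = 21.3 × 1.733 = 36.92 kΩ.

R1 ≈ 36.9 kΩ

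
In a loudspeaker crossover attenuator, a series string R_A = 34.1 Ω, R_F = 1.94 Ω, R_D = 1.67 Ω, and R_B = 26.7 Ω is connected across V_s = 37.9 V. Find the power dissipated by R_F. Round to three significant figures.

P ≈ 0.672 W

ΣR = 64.41 Ω → I = 37.9/64.41 = 0.5884 A.
P = I²R = 0.3462 × 1.94 = 0.6717 W.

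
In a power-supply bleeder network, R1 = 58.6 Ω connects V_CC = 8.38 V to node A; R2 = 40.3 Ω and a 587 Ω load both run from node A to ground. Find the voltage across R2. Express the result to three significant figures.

V_out ≈ 3.28 V

R2 ‖ R_L = (40.3 × 587)/(40.3 + 587) = 37.71 Ω.
Now apply the divider: V_out = 8.38 × 0.3916 = 3.281 V.
(Unloaded it would be 3.41 V; the load pulls it down.)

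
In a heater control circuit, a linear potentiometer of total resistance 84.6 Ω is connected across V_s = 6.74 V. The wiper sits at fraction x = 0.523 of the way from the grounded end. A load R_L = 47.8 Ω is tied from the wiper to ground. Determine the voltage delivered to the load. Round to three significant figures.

The pot divides into 40.35 Ω above the wiper and 44.25 Ω below.
R_L loads the lower segment: effective lower R = 22.98 Ω.
V_out = 6.74 × 22.98/(40.35 + 22.98) = 2.445 V.

V_out ≈ 2.45 V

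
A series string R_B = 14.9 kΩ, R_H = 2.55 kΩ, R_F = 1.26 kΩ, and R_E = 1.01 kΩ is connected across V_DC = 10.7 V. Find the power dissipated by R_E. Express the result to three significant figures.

ΣR = 19.72 kΩ → I = 10.7/19.72 = 0.5426 mA.
P = I²R = 0.2944 × 1.01 = 0.2974 mW.

P ≈ 0.297 mW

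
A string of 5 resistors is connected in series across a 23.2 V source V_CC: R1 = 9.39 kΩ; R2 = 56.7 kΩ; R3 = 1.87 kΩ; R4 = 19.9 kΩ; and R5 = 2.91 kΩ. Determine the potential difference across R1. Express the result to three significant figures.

V ≈ 2.40 V

Series total: ΣR = 9.39 + 56.7 + 1.87 + 19.9 + 2.91 = 90.77 kΩ.
Voltage divider: V = V_CC · (9.390 / 90.77) = 23.2 × 0.1034 = 2.400 V.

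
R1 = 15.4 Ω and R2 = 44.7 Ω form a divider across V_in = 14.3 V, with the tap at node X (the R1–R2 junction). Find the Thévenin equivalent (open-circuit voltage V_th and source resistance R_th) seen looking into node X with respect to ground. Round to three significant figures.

Open-circuit (no load on X): V_th = V_in · R2/(R1 + R2) = 14.3 × 44.7/(15.40 + 44.7) = 10.64 V.
Zeroing V_in shorts the top of R1 to ground, so R_th = R1 ‖ R2 = 11.45 Ω.

V_th ≈ 10.6 V, R_th ≈ 11.5 Ω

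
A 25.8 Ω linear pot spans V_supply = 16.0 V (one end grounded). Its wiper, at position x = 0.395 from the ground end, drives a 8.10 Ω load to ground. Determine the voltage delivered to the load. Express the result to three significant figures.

The pot divides into 15.61 Ω above the wiper and 10.19 Ω below.
(x·R_p) ‖ R_L = 4.513 Ω.
Loaded-divider output: V_out = 16.0 × 0.2243 = 3.589 V.
(Unloaded: V_out = x·V_supply = 6.32 V.)

V_out ≈ 3.59 V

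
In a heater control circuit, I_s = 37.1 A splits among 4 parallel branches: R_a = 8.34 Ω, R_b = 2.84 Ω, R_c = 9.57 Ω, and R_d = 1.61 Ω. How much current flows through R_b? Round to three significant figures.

I ≈ 10.9 A

Conductances: ΣG = 1/8.34 + 1/2.84 + 1/9.57 + 1/1.61 = 1.198 (1/Ω).
Current divider: I(R_b) = I_s · G_k/ΣG = 37.1 × (0.3521/1.198) = 37.1 × 0.2940 = 10.91 A.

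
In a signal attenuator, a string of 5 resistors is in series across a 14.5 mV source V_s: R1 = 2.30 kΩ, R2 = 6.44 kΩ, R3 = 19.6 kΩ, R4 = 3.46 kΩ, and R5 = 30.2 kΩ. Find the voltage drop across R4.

Series total: ΣR = 2.30 + 6.44 + 19.6 + 3.46 + 30.2 = 62.00 kΩ.
Voltage divider: V = V_s · (3.460 / 62.00) = 14.5 × 0.05581 = 0.8092 mV.

V ≈ 0.809 mV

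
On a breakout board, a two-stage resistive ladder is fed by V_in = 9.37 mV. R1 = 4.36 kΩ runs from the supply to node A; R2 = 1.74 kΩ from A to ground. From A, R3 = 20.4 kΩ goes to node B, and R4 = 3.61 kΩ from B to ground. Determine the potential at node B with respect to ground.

Looking into the second stage from A: R3 + R4 = 24.01 kΩ appears in parallel with R2.
R2 ‖ (R3+R4) = 1.622 kΩ.
V_A = 9.37 × 1.622/(4.36 + 1.622) = 2.541 mV.
V_B = V_A × 0.1504 = 0.3821 mV.

V_B ≈ 0.382 mV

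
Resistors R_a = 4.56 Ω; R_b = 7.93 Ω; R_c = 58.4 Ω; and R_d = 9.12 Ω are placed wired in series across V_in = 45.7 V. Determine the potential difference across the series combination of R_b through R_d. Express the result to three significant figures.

Total series resistance ΣR = 4.56 + 7.93 + 58.4 + 9.12 = 80.01 Ω.
R_{R_b..R_d} = 7.93 + 58.4 + 9.12 = 75.45 Ω.
Voltage divider: V = V_in · (75.45 / 80.01) = 45.7 × 0.9430 = 43.10 V.

V ≈ 43.1 V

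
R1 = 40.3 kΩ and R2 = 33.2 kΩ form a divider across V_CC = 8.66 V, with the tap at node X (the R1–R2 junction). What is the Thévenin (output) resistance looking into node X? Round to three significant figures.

With V_CC suppressed (replaced by a short), R_th = R1 ‖ R2 = (40.30 × 33.2)/(40.30 + 33.2) = 18.20 kΩ.

R_th ≈ 18.2 kΩ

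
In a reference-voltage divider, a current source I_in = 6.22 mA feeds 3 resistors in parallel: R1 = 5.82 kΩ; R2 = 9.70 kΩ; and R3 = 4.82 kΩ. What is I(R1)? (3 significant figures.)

Conductances: ΣG = 1/5.82 + 1/9.70 + 1/4.82 = 0.4824 (1/kΩ).
Current divider: I(R1) = I_in · G_k/ΣG = 6.22 × (0.1718/0.4824) = 6.22 × 0.3562 = 2.216 mA.

I ≈ 2.22 mA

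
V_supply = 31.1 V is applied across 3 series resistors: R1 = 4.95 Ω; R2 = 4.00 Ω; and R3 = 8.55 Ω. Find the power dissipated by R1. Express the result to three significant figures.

ΣR = 17.50 Ω → I = 31.1/17.50 = 1.777 A.
P = I²R = 3.158 × 4.95 = 15.63 W.

P ≈ 15.6 W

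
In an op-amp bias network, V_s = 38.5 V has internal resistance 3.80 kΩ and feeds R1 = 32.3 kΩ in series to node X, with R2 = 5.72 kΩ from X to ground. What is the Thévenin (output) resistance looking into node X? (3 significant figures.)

R1' = 3.80 + 32.3 = 36.10 kΩ (source resistance + R1).
Looking into X with the source shorted: R_th = R1'·R2/(R1'+R2) = 36.10 × 5.72/41.82 = 4.938 kΩ.

R_th ≈ 4.94 kΩ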